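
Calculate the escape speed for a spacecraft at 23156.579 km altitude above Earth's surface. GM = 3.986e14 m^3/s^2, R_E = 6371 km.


r = 6371.0 + 23156.579 = 29527.5790 km = 2.9527579e+07 m
v_esc = sqrt(2*mu/r) = sqrt(2*3.986e14 / 2.9527579e+07)
v_esc = 5196.0070 m/s = 5.1960 km/s

5.1960 km/s


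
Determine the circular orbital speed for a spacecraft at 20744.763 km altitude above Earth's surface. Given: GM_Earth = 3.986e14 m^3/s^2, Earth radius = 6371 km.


r = R_E + alt = 6371.0 + 20744.763 = 27115.7630 km = 2.7115763e+07 m
v = sqrt(mu/r) = sqrt(3.986e14 / 2.7115763e+07) = 3834.0496 m/s = 3.8340 km/s

3.8340 km/s


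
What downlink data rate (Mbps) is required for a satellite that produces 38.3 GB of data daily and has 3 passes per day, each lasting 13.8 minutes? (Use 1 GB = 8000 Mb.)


total contact time = 3 * 13.8 * 60 = 2484.0000 s
data = 38.3 GB = 306400.0000 Mb
rate = 306400.0000 / 2484.0000 = 123.3494 Mbps

123.3494 Mbps


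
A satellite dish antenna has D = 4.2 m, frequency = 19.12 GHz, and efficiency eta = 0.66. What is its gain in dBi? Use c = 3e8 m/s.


lambda = c/f = 3e8 / 1.912e+10 = 0.01569038 m
G = eta*(pi*D/lambda)^2 = 0.66*(pi*4.2/0.01569038)^2
G = 466740.5441 (linear)
G = 10*log10(466740.5441) = 56.6908 dBi

56.6908 dBi


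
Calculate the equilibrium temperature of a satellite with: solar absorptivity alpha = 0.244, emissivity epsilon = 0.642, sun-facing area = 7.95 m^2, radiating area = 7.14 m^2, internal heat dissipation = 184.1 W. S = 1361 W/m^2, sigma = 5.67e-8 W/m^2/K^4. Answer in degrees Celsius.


Numerator = alpha*S*A_sun + Q_int = 0.244*1361*7.95 + 184.1 = 2824.1678 W
Denominator = eps*sigma*A_rad = 0.642*5.67e-8*7.14 = 2.59906e-07 W/K^4
T^4 = 1.0866113e+10 K^4
T = 322.8632 K = 49.7132 C

49.7132 degrees Celsius


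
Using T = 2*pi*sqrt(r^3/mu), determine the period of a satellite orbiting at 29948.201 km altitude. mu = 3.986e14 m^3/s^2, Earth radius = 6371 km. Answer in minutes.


r = 36319.2010 km = 3.6319201e+07 m
T = 2*pi*sqrt(r^3/mu) = 2*pi*sqrt(4.790809e+22 / 3.986e14)
T = 68883.5704 s = 1148.0595 min

1148.0595 minutes


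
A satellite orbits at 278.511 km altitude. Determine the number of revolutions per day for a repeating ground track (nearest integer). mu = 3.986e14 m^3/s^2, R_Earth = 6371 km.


r = 6.649511e+06 m
T = 2*pi*sqrt(r^3/mu) = 5396.2963 s = 89.9383 min
revs/day = 1440 / 89.9383 = 16.0110
Rounded: 16 revolutions per day

16 revolutions per day


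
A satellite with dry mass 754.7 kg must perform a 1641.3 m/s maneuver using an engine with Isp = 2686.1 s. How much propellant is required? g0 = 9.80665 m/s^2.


ve = Isp * g0 = 2686.1 * 9.80665 = 26341.642565 m/s
mass ratio = exp(dv/ve) = exp(1641.3/26341.642565) = 1.06429029
m_prop = m_dry * (mr - 1) = 754.7 * (1.06429029 - 1)
m_prop = 48.5199 kg

48.5199 kg


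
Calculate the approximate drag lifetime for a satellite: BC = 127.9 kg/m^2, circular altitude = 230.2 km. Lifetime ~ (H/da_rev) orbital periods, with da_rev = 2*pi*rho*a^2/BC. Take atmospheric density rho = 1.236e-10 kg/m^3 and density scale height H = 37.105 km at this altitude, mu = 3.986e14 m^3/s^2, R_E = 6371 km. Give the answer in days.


a = R_E + alt = 6601.2000 km = 6.6012e+06 m
da_rev = 2*pi*rho*a^2/BC = 2*pi*1.236e-10*(6.6012e+06)^2/127.9 = 264.590092 m per revolution
N = H/da_rev = 37105.0000 m / 264.590092 m = 140.2358 revolutions
P = 2*pi*sqrt(a^3/mu) = 5337.5943 s
lifetime = N*P = 140.2358 * 5337.5943 = 748521.7374 s = 8.6634 days

8.6634 days


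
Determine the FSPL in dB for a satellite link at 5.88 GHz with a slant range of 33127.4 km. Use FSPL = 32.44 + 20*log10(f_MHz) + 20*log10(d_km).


f = 5.88 GHz = 5880.0000 MHz
d = 33127.4 km
FSPL = 32.44 + 20*log10(5880.0000) + 20*log10(33127.4)
FSPL = 32.44 + 75.3875 + 90.4037
FSPL = 198.2313 dB

198.2313 dB


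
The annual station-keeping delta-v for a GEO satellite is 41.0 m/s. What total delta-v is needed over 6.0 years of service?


dV = rate * years = 41.0 * 6.0
dV = 246.0000 m/s

246.0000 m/s


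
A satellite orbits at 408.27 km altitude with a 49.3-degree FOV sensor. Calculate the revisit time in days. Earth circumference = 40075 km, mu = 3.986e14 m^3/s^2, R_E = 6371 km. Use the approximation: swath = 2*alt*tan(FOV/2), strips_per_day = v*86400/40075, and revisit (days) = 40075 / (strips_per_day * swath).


swath = 2*408.27*tan(0.4302237) = 374.7035 km
v = sqrt(mu/r) = 7667.9131 m/s = 7.6679 km/s
strips/day = v*86400/40075 = 7.6679*86400/40075 = 16.5317
coverage/day = strips * swath = 16.5317 * 374.7035 = 6194.4837 km
revisit = 40075 / 6194.4837 = 6.4695 days

6.4695 days


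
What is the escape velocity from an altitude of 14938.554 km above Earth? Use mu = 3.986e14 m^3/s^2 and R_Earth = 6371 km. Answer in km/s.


r = 6371.0 + 14938.554 = 21309.5540 km = 2.1309554e+07 m
v_esc = sqrt(2*mu/r) = sqrt(2*3.986e14 / 2.1309554e+07)
v_esc = 6116.4082 m/s = 6.1164 km/s

6.1164 km/s


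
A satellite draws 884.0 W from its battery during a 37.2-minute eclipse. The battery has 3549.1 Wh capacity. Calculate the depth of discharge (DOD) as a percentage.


E_used = P * t / 60 = 884.0 * 37.2 / 60 = 548.0800 Wh
DOD = E_used / E_total * 100 = 548.0800 / 3549.1 * 100
DOD = 15.4428 %

15.4428 %


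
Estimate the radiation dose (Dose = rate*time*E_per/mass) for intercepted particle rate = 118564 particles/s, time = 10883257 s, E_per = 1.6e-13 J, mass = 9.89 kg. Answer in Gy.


Total energy deposited = rate * time * E_per
  = 118564 * 10883257 * 1.6e-13 = 0.206458 J
Dose = E_total / mass = 0.206458 / 9.89
Dose = 0.02087543 Gy

0.0209 Gy


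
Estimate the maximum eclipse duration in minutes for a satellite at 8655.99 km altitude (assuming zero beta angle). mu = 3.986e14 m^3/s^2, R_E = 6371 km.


r = 15026.9900 km
T = 305.5399 min
Eclipse fraction = arcsin(R_E/r)/pi = arcsin(6371.0000/15026.9900)/pi
= arcsin(0.4239705)/pi = 0.139364
Eclipse duration = 0.139364 * 305.5399 = 42.5813 min

42.5813 minutes


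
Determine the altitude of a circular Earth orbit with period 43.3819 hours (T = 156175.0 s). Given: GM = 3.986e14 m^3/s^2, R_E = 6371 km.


T = 156175.0 s
r = (mu*T^2/(4*pi^2))^(1/3) = (3.986e14 * 156175.0^2 / (4*pi^2))^(1/3)
r = 6.2680655e+07 m = 62680.6554 km
alt = r - R_E = 62680.6554 - 6371 = 56309.6554 km

56309.6554 km


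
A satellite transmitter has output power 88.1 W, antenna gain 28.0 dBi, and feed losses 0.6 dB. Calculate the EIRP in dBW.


Pt = 88.1 W = 19.4498 dBW
EIRP = Pt_dBW + Gt - losses = 19.4498 + 28.0 - 0.6 = 46.8498 dBW

46.8498 dBW


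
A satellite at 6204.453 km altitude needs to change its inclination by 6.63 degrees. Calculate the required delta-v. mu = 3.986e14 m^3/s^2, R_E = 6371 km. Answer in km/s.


r = 12575.4530 km = 1.2575453e+07 m
V = sqrt(mu/r) = 5629.9797 m/s
di = 6.63 deg = 0.1157153 rad
dV = 2*V*sin(di/2) = 2*5629.9797*sin(0.05785766)
dV = 651.1115 m/s = 0.6511115 km/s

0.6511 km/s


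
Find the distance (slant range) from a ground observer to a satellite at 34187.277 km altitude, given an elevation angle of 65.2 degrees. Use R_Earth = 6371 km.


h = 34187.277 km, el = 65.2 deg
d = -R_E*sin(el) + sqrt((R_E*sin(el))^2 + 2*R_E*h + h^2)
d = -6371.0000*sin(1.1380) + sqrt((6371.0000*0.9077775)^2 + 2*6371.0000*34187.277 + 34187.277^2)
d = 34686.6929 km

34686.6929 km


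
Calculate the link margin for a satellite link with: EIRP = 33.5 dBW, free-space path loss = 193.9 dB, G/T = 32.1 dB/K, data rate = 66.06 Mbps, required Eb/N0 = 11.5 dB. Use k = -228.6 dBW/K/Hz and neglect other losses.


C/N0 = EIRP - FSPL + G/T - k = 33.5 - 193.9 + 32.1 - (-228.6)
C/N0 = 100.3000 dB-Hz
R_b = 66.06 Mbps = 6.606e+07 bps -> 10*log10(R_b) = 78.1994 dB-Hz
Eb/N0 = C/N0 - 10*log10(R_b) = 100.3000 - 78.1994 = 22.1006 dB
Margin = Eb/N0 - Eb/N0_req = 22.1006 - 11.5 = 10.6006 dB (link closes)

10.6006 dB


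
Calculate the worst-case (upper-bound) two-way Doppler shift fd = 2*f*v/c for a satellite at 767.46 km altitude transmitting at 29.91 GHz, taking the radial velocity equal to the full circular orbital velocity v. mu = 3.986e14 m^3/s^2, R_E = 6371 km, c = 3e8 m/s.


r = 7.13846e+06 m
v = sqrt(mu/r) = 7472.5079 m/s (worst-case radial velocity)
f = 29.91 GHz = 2.991e+10 Hz
fd = 2*f*v/c = 2*2.991e+10*7472.5079/3.0e+08
fd = 1.4900181e+06 Hz

1.4900e+06 Hz


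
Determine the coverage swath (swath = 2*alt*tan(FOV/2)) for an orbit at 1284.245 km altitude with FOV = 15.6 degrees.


FOV = 15.6 deg = 0.2722714 rad
swath = 2 * alt * tan(FOV/2) = 2 * 1284.245 * tan(0.1361357)
swath = 2 * 1284.245 * 0.136983
swath = 351.8394 km

351.8394 km


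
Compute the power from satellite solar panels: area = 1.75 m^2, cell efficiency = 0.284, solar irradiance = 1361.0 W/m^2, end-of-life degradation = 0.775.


P = area * eta * S * degradation
P = 1.75 * 0.284 * 1361.0 * 0.775
P = 524.2232 W

524.2232 W


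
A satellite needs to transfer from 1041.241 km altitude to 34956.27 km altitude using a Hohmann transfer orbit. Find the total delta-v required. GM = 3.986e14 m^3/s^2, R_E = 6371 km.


r1 = 7412.2410 km = 7.412241e+06 m
r2 = 41327.2700 km = 4.132727e+07 m
dv1 = sqrt(mu/r1)*(sqrt(2*r2/(r1+r2)) - 1) = 2216.4265 m/s
dv2 = sqrt(mu/r2)*(1 - sqrt(2*r1/(r1+r2))) = 1392.8625 m/s
total dv = |dv1| + |dv2| = 2216.4265 + 1392.8625 = 3609.2889 m/s = 3.6093 km/s

3.6093 km/s


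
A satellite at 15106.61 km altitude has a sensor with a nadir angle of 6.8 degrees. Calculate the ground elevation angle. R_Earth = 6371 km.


r = R_E + alt = 21477.6100 km
Law of sines in the satellite / Earth-center / ground-point triangle:
  sin(nadir)/R_E = sin(90 + el)/r  =>  cos(el) = (r/R_E)*sin(nadir)
cos(el) = (21477.6100 / 6371.0000) * sin(6.8 deg) = 0.3991578
el = arccos(0.3991578) = 66.4745 deg
(Earth-central angle = 90 - nadir - el = 16.7255 deg)

66.4745 degrees


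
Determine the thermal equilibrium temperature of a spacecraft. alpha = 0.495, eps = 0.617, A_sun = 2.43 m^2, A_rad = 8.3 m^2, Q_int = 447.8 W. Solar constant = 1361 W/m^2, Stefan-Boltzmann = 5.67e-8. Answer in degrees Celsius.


Numerator = alpha*S*A_sun + Q_int = 0.495*1361*2.43 + 447.8 = 2084.8789 W
Denominator = eps*sigma*A_rad = 0.617*5.67e-8*8.3 = 2.9036637e-07 W/K^4
T^4 = 7.1801664e+09 K^4
T = 291.0943 K = 17.9443 C

17.9443 degrees Celsius


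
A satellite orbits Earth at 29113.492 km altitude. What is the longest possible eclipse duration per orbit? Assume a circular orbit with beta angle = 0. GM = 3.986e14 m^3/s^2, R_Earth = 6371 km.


r = 35484.4920 km
T = 1108.7097 min
Eclipse fraction = arcsin(R_E/r)/pi = arcsin(6371.0000/35484.4920)/pi
= arcsin(0.1795432)/pi = 0.05746197
Eclipse duration = 0.05746197 * 1108.7097 = 63.7086 min

63.7086 minutes


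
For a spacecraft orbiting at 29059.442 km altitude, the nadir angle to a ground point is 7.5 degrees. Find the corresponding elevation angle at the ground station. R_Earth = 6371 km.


r = R_E + alt = 35430.4420 km
Law of sines in the satellite / Earth-center / ground-point triangle:
  sin(nadir)/R_E = sin(90 + el)/r  =>  cos(el) = (r/R_E)*sin(nadir)
cos(el) = (35430.4420 / 6371.0000) * sin(7.5 deg) = 0.725883
el = arccos(0.725883) = 43.4576 deg
(Earth-central angle = 90 - nadir - el = 39.0424 deg)

43.4576 degrees


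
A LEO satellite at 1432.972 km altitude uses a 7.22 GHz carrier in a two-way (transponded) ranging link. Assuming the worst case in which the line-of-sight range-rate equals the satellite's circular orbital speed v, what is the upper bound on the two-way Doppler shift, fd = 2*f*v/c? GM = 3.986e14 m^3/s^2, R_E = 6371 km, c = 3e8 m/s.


r = 7.803972e+06 m
v = sqrt(mu/r) = 7146.7863 m/s (worst-case radial velocity)
f = 7.22 GHz = 7.22e+09 Hz
fd = 2*f*v/c = 2*7.22e+09*7146.7863/3.0e+08
fd = 343998.6470 Hz

343998.6470 Hz


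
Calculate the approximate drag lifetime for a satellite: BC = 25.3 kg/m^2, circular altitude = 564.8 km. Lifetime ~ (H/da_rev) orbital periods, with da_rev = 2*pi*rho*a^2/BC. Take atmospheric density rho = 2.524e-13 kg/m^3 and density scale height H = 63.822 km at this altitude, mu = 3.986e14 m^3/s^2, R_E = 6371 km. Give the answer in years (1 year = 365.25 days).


a = R_E + alt = 6935.8000 km = 6.9358e+06 m
da_rev = 2*pi*rho*a^2/BC = 2*pi*2.524e-13*(6.9358e+06)^2/25.3 = 3.015378 m per revolution
N = H/da_rev = 63822.0000 m / 3.015378 m = 21165.5028 revolutions
P = 2*pi*sqrt(a^3/mu) = 5748.5202 s
lifetime = N*P = 21165.5028 * 5748.5202 = 1.2167032e+08 s = 1408.2213 days
years = 1408.2213 / 365.25 = 3.8555 years

3.8555 years


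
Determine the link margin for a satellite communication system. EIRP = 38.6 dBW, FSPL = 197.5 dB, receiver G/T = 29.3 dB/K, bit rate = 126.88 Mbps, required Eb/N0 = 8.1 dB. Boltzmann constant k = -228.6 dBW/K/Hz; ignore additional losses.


C/N0 = EIRP - FSPL + G/T - k = 38.6 - 197.5 + 29.3 - (-228.6)
C/N0 = 99.0000 dB-Hz
R_b = 126.88 Mbps = 1.2688e+08 bps -> 10*log10(R_b) = 81.0339 dB-Hz
Eb/N0 = C/N0 - 10*log10(R_b) = 99.0000 - 81.0339 = 17.9661 dB
Margin = Eb/N0 - Eb/N0_req = 17.9661 - 8.1 = 9.8661 dB (link closes)

9.8661 dB


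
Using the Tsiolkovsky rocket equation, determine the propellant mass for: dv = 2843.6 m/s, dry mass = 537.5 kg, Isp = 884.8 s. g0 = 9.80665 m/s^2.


ve = Isp * g0 = 884.8 * 9.80665 = 8676.923920 m/s
mass ratio = exp(dv/ve) = exp(2843.6/8676.923920) = 1.38780009
m_prop = m_dry * (mr - 1) = 537.5 * (1.38780009 - 1)
m_prop = 208.4425 kg

208.4425 kg


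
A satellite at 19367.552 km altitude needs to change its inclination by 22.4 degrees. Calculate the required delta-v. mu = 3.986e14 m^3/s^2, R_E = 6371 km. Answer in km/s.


r = 25738.5520 km = 2.5738552e+07 m
V = sqrt(mu/r) = 3935.2886 m/s
di = 22.4 deg = 0.3909538 rad
dV = 2*V*sin(di/2) = 2*3935.2886*sin(0.1954769)
dV = 1528.7365 m/s = 1.5287 km/s

1.5287 km/s


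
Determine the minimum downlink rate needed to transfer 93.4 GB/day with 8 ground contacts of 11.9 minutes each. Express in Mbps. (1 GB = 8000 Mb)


total contact time = 8 * 11.9 * 60 = 5712.0000 s
data = 93.4 GB = 747200.0000 Mb
rate = 747200.0000 / 5712.0000 = 130.8123 Mbps

130.8123 Mbps


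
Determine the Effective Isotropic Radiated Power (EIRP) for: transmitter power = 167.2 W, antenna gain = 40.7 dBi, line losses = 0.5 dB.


Pt = 167.2 W = 22.2324 dBW
EIRP = Pt_dBW + Gt - losses = 22.2324 + 40.7 - 0.5 = 62.4324 dBW

62.4324 dBW


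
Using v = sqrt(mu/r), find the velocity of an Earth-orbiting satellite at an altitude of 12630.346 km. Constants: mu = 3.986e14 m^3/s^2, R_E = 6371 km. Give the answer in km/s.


r = R_E + alt = 6371.0 + 12630.346 = 19001.3460 km = 1.9001346e+07 m
v = sqrt(mu/r) = sqrt(3.986e14 / 1.9001346e+07) = 4580.1159 m/s = 4.5801 km/s

4.5801 km/s


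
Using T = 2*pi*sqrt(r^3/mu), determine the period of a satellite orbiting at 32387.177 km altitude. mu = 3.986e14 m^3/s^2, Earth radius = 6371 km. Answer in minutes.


r = 38758.1770 km = 3.8758177e+07 m
T = 2*pi*sqrt(r^3/mu) = 2*pi*sqrt(5.8222389e+22 / 3.986e14)
T = 75937.4892 s = 1265.6248 min

1265.6248 minutes


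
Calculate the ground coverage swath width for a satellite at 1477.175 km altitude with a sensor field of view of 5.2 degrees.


FOV = 5.2 deg = 0.09075712 rad
swath = 2 * alt * tan(FOV/2) = 2 * 1477.175 * tan(0.04537856)
swath = 2 * 1477.175 * 0.04540973
swath = 134.1562 km

134.1562 km


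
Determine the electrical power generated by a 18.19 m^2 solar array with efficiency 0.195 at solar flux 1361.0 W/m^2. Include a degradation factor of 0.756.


P = area * eta * S * degradation
P = 18.19 * 0.195 * 1361.0 * 0.756
P = 3649.6165 W

3649.6165 W


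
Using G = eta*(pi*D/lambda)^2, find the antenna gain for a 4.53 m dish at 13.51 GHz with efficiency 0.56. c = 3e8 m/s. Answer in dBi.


lambda = c/f = 3e8 / 1.351e+10 = 0.02220577 m
G = eta*(pi*D/lambda)^2 = 0.56*(pi*4.53/0.02220577)^2
G = 230012.9908 (linear)
G = 10*log10(230012.9908) = 53.6175 dBi

53.6175 dBi


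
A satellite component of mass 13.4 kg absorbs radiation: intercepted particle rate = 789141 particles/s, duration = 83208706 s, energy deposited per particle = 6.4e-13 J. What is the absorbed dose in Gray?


Total energy deposited = rate * time * E_per
  = 789141 * 83208706 * 6.4e-13 = 42.0246 J
Dose = E_total / mass = 42.0246 / 13.4
Dose = 3.1362 Gy

3.1362 Gy


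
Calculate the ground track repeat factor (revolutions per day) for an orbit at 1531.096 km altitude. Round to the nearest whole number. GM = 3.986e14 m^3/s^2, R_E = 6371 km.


r = 7.902096e+06 m
T = 2*pi*sqrt(r^3/mu) = 6990.7645 s = 116.5127 min
revs/day = 1440 / 116.5127 = 12.3592
Rounded: 12 revolutions per day

12 revolutions per day


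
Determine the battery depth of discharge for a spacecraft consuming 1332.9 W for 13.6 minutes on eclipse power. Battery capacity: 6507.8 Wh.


E_used = P * t / 60 = 1332.9 * 13.6 / 60 = 302.1240 Wh
DOD = E_used / E_total * 100 = 302.1240 / 6507.8 * 100
DOD = 4.6425 %

4.6425 %


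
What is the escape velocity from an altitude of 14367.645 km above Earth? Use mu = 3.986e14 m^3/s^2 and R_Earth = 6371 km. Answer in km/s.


r = 6371.0 + 14367.645 = 20738.6450 km = 2.0738645e+07 m
v_esc = sqrt(2*mu/r) = sqrt(2*3.986e14 / 2.0738645e+07)
v_esc = 6200.0252 m/s = 6.2000 km/s

6.2000 km/s


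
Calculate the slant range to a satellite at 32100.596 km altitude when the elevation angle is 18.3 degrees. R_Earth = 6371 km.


h = 32100.596 km, el = 18.3 deg
d = -R_E*sin(el) + sqrt((R_E*sin(el))^2 + 2*R_E*h + h^2)
d = -6371.0000*sin(0.3193953) + sqrt((6371.0000*0.3139925)^2 + 2*6371.0000*32100.596 + 32100.596^2)
d = 35992.6566 km

35992.6566 km


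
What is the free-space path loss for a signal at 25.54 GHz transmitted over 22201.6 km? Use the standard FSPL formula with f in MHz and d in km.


f = 25.54 GHz = 25540.0000 MHz
d = 22201.6 km
FSPL = 32.44 + 20*log10(25540.0000) + 20*log10(22201.6)
FSPL = 32.44 + 88.1444 + 86.9277
FSPL = 207.5121 dB

207.5121 dB


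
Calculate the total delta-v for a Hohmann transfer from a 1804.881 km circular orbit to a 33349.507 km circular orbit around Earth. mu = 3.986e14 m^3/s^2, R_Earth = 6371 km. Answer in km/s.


r1 = 8175.8810 km = 8.175881e+06 m
r2 = 39720.5070 km = 3.9720507e+07 m
dv1 = sqrt(mu/r1)*(sqrt(2*r2/(r1+r2)) - 1) = 2009.9868 m/s
dv2 = sqrt(mu/r2)*(1 - sqrt(2*r1/(r1+r2))) = 1316.8863 m/s
total dv = |dv1| + |dv2| = 2009.9868 + 1316.8863 = 3326.8732 m/s = 3.3269 km/s

3.3269 km/s


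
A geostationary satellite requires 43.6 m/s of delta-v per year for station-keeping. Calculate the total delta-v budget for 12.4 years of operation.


dV = rate * years = 43.6 * 12.4
dV = 540.6400 m/s

540.6400 m/s


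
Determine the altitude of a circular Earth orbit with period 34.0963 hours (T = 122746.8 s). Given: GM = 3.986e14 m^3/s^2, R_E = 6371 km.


T = 122746.8 s
r = (mu*T^2/(4*pi^2))^(1/3) = (3.986e14 * 122746.8^2 / (4*pi^2))^(1/3)
r = 5.3382549e+07 m = 53382.5487 km
alt = r - R_E = 53382.5487 - 6371 = 47011.5487 km

47011.5487 km


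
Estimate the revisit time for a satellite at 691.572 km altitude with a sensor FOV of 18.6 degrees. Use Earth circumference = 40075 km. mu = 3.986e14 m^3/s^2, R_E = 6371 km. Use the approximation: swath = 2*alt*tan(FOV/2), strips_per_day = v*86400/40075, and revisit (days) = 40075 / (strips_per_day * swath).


swath = 2*691.572*tan(0.1623156) = 226.4985 km
v = sqrt(mu/r) = 7512.5470 m/s = 7.5125 km/s
strips/day = v*86400/40075 = 7.5125*86400/40075 = 16.1967
coverage/day = strips * swath = 16.1967 * 226.4985 = 3668.5359 km
revisit = 40075 / 3668.5359 = 10.9240 days

10.9240 days


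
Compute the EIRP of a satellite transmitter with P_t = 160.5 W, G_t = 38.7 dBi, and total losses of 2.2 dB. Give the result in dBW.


Pt = 160.5 W = 22.0548 dBW
EIRP = Pt_dBW + Gt - losses = 22.0548 + 38.7 - 2.2 = 58.5548 dBW

58.5548 dBW


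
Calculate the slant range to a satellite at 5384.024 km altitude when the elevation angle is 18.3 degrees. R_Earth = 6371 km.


h = 5384.024 km, el = 18.3 deg
d = -R_E*sin(el) + sqrt((R_E*sin(el))^2 + 2*R_E*h + h^2)
d = -6371.0000*sin(0.3193953) + sqrt((6371.0000*0.3139925)^2 + 2*6371.0000*5384.024 + 5384.024^2)
d = 8078.8761 km

8078.8761 km


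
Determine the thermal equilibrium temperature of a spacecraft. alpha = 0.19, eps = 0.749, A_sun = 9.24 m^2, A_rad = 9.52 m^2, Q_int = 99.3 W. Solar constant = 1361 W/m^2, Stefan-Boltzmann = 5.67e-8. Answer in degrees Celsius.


Numerator = alpha*S*A_sun + Q_int = 0.19*1361*9.24 + 99.3 = 2488.6716 W
Denominator = eps*sigma*A_rad = 0.749*5.67e-8*9.52 = 4.0429822e-07 W/K^4
T^4 = 6.1555345e+09 K^4
T = 280.1021 K = 6.9521 C

6.9521 degrees Celsius


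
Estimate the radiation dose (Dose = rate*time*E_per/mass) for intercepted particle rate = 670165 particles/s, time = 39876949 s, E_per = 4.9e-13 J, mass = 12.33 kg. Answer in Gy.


Total energy deposited = rate * time * E_per
  = 670165 * 39876949 * 4.9e-13 = 13.0948 J
Dose = E_total / mass = 13.0948 / 12.33
Dose = 1.0620 Gy

1.0620 Gy


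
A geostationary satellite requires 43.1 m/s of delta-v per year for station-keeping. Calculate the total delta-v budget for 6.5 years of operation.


dV = rate * years = 43.1 * 6.5
dV = 280.1500 m/s

280.1500 m/s


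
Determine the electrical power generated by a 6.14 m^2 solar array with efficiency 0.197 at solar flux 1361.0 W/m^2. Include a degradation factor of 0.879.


P = area * eta * S * degradation
P = 6.14 * 0.197 * 1361.0 * 0.879
P = 1447.0435 W

1447.0435 W


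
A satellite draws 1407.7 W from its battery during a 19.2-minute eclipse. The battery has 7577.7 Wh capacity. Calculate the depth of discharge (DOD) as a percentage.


E_used = P * t / 60 = 1407.7 * 19.2 / 60 = 450.4640 Wh
DOD = E_used / E_total * 100 = 450.4640 / 7577.7 * 100
DOD = 5.9446 %

5.9446 %


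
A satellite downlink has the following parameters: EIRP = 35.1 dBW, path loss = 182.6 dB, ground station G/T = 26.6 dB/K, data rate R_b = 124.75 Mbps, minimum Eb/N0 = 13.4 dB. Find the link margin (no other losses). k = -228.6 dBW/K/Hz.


C/N0 = EIRP - FSPL + G/T - k = 35.1 - 182.6 + 26.6 - (-228.6)
C/N0 = 107.7000 dB-Hz
R_b = 124.75 Mbps = 1.2475e+08 bps -> 10*log10(R_b) = 80.9604 dB-Hz
Eb/N0 = C/N0 - 10*log10(R_b) = 107.7000 - 80.9604 = 26.7396 dB
Margin = Eb/N0 - Eb/N0_req = 26.7396 - 13.4 = 13.3396 dB (link closes)

13.3396 dB


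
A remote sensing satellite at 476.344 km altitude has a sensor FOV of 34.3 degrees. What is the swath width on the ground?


FOV = 34.3 deg = 0.5986479 rad
swath = 2 * alt * tan(FOV/2) = 2 * 476.344 * tan(0.299324)
swath = 2 * 476.344 * 0.3085957
swath = 293.9954 km

293.9954 km


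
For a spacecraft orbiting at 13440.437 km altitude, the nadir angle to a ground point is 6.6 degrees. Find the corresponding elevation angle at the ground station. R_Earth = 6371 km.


r = R_E + alt = 19811.4370 km
Law of sines in the satellite / Earth-center / ground-point triangle:
  sin(nadir)/R_E = sin(90 + el)/r  =>  cos(el) = (r/R_E)*sin(nadir)
cos(el) = (19811.4370 / 6371.0000) * sin(6.6 deg) = 0.3574117
el = arccos(0.3574117) = 69.0587 deg
(Earth-central angle = 90 - nadir - el = 14.3413 deg)

69.0587 degrees


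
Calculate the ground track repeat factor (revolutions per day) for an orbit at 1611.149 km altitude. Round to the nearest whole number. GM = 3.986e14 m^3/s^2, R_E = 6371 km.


r = 7.982149e+06 m
T = 2*pi*sqrt(r^3/mu) = 7097.2641 s = 118.2877 min
revs/day = 1440 / 118.2877 = 12.1737
Rounded: 12 revolutions per day

12 revolutions per day


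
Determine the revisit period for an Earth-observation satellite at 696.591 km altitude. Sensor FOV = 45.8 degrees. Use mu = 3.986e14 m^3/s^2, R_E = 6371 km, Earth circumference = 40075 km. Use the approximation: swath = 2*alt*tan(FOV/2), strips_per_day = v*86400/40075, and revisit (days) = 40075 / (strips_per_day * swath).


swath = 2*696.591*tan(0.3996804) = 588.5031 km
v = sqrt(mu/r) = 7509.8791 m/s = 7.5099 km/s
strips/day = v*86400/40075 = 7.5099*86400/40075 = 16.1910
coverage/day = strips * swath = 16.1910 * 588.5031 = 9528.4426 km
revisit = 40075 / 9528.4426 = 4.2058 days

4.2058 days


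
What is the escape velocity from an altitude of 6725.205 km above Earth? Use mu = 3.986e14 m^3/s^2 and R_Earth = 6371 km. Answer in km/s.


r = 6371.0 + 6725.205 = 13096.2050 km = 1.3096205e+07 m
v_esc = sqrt(2*mu/r) = sqrt(2*3.986e14 / 1.3096205e+07)
v_esc = 7802.0892 m/s = 7.8021 km/s

7.8021 km/s


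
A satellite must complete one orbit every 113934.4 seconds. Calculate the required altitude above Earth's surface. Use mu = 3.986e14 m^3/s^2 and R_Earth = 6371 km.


T = 113934.4 s
r = (mu*T^2/(4*pi^2))^(1/3) = (3.986e14 * 113934.4^2 / (4*pi^2))^(1/3)
r = 5.0795951e+07 m = 50795.9514 km
alt = r - R_E = 50795.9514 - 6371 = 44424.9514 km

44424.9514 km


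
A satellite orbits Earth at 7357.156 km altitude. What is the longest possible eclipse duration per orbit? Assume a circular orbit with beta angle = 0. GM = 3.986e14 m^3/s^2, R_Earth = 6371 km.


r = 13728.1560 km
T = 266.7954 min
Eclipse fraction = arcsin(R_E/r)/pi = arcsin(6371.0000/13728.1560)/pi
= arcsin(0.4640827)/pi = 0.153616
Eclipse duration = 0.153616 * 266.7954 = 40.9840 min

40.9840 minutes


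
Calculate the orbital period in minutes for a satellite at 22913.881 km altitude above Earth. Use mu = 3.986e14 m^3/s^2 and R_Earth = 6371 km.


r = 29284.8810 km = 2.9284881e+07 m
T = 2*pi*sqrt(r^3/mu) = 2*pi*sqrt(2.5114839e+22 / 3.986e14)
T = 49874.2544 s = 831.2376 min

831.2376 minutes


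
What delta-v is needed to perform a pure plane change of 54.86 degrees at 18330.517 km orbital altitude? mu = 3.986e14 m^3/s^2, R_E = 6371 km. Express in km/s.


r = 24701.5170 km = 2.4701517e+07 m
V = sqrt(mu/r) = 4017.0463 m/s
di = 54.86 deg = 0.9574876 rad
dV = 2*V*sin(di/2) = 2*4017.0463*sin(0.4787438)
dV = 3701.0219 m/s = 3.7010 km/s

3.7010 km/s


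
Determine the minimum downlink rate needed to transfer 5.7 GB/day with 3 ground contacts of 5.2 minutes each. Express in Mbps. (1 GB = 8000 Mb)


total contact time = 3 * 5.2 * 60 = 936.0000 s
data = 5.7 GB = 45600.0000 Mb
rate = 45600.0000 / 936.0000 = 48.7179 Mbps

48.7179 Mbps


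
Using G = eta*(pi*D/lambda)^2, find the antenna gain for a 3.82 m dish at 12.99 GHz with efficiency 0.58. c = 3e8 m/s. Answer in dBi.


lambda = c/f = 3e8 / 1.299e+10 = 0.02309469 m
G = eta*(pi*D/lambda)^2 = 0.58*(pi*3.82/0.02309469)^2
G = 156613.8830 (linear)
G = 10*log10(156613.8830) = 51.9483 dBi

51.9483 dBi


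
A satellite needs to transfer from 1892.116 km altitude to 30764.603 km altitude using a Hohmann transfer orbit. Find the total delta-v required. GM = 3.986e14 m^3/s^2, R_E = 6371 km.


r1 = 8263.1160 km = 8.263116e+06 m
r2 = 37135.6030 km = 3.7135603e+07 m
dv1 = sqrt(mu/r1)*(sqrt(2*r2/(r1+r2)) - 1) = 1938.1302 m/s
dv2 = sqrt(mu/r2)*(1 - sqrt(2*r1/(r1+r2))) = 1299.5328 m/s
total dv = |dv1| + |dv2| = 1938.1302 + 1299.5328 = 3237.6630 m/s = 3.2377 km/s

3.2377 km/s


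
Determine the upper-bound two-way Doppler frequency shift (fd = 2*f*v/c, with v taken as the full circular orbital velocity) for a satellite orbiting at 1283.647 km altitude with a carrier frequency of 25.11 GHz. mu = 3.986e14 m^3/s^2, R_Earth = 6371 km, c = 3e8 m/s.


r = 7.654647e+06 m
v = sqrt(mu/r) = 7216.1585 m/s (worst-case radial velocity)
f = 25.11 GHz = 2.511e+10 Hz
fd = 2*f*v/c = 2*2.511e+10*7216.1585/3.0e+08
fd = 1.2079849e+06 Hz

1.2080e+06 Hz


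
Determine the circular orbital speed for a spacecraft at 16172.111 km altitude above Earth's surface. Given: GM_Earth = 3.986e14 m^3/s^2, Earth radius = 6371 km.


r = R_E + alt = 6371.0 + 16172.111 = 22543.1110 km = 2.2543111e+07 m
v = sqrt(mu/r) = sqrt(3.986e14 / 2.2543111e+07) = 4204.9586 m/s = 4.2050 km/s

4.2050 km/s


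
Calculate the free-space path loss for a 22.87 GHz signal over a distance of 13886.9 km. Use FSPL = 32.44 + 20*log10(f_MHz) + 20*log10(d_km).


f = 22.87 GHz = 22870.0000 MHz
d = 13886.9 km
FSPL = 32.44 + 20*log10(22870.0000) + 20*log10(13886.9)
FSPL = 32.44 + 87.1853 + 82.8521
FSPL = 202.4774 dB

202.4774 dB


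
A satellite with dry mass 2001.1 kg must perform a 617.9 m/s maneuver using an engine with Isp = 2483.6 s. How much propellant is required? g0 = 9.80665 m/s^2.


ve = Isp * g0 = 2483.6 * 9.80665 = 24355.795940 m/s
mass ratio = exp(dv/ve) = exp(617.9/24355.795940) = 1.02569428
m_prop = m_dry * (mr - 1) = 2001.1 * (1.02569428 - 1)
m_prop = 51.4168 kg

51.4168 kg


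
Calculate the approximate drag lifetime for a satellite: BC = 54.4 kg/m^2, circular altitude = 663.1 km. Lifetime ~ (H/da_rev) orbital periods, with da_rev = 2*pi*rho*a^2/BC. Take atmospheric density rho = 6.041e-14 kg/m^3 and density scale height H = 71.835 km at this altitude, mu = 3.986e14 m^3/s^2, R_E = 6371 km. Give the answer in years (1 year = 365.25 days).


a = R_E + alt = 7034.1000 km = 7.0341e+06 m
da_rev = 2*pi*rho*a^2/BC = 2*pi*6.041e-14*(7.0341e+06)^2/54.4 = 0.34522869 m per revolution
N = H/da_rev = 71835.0000 m / 0.34522869 m = 208079.4616 revolutions
P = 2*pi*sqrt(a^3/mu) = 5871.1615 s
lifetime = N*P = 208079.4616 * 5871.1615 = 1.2216681e+09 s = 14139.6774 days
years = 14139.6774 / 365.25 = 38.7123 years

38.7123 years


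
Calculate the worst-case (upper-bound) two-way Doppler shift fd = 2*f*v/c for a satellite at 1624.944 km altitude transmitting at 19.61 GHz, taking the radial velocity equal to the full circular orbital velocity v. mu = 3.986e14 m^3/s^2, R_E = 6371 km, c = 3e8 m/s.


r = 7.995944e+06 m
v = sqrt(mu/r) = 7060.4727 m/s (worst-case radial velocity)
f = 19.61 GHz = 1.961e+10 Hz
fd = 2*f*v/c = 2*1.961e+10*7060.4727/3.0e+08
fd = 923039.1249 Hz

923039.1249 Hz


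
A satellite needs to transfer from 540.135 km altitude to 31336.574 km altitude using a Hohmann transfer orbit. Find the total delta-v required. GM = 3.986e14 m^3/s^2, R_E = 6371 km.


r1 = 6911.1350 km = 6.911135e+06 m
r2 = 37707.5740 km = 3.7707574e+07 m
dv1 = sqrt(mu/r1)*(sqrt(2*r2/(r1+r2)) - 1) = 2278.9464 m/s
dv2 = sqrt(mu/r2)*(1 - sqrt(2*r1/(r1+r2))) = 1441.6676 m/s
total dv = |dv1| + |dv2| = 2278.9464 + 1441.6676 = 3720.6140 m/s = 3.7206 km/s

3.7206 km/s


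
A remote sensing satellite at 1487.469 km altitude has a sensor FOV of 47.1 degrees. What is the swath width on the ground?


FOV = 47.1 deg = 0.8220501 rad
swath = 2 * alt * tan(FOV/2) = 2 * 1487.469 * tan(0.411025)
swath = 2 * 1487.469 * 0.4358504
swath = 1296.6280 km

1296.6280 km


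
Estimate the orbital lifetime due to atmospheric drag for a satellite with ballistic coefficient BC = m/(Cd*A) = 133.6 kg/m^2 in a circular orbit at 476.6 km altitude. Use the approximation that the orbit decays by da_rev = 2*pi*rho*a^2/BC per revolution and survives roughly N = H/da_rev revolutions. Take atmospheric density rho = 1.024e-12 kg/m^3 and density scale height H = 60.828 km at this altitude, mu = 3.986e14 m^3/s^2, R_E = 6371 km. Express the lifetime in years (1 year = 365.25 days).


a = R_E + alt = 6847.6000 km = 6.8476e+06 m
da_rev = 2*pi*rho*a^2/BC = 2*pi*1.024e-12*(6.8476e+06)^2/133.6 = 2.258136 m per revolution
N = H/da_rev = 60828.0000 m / 2.258136 m = 26937.2591 revolutions
P = 2*pi*sqrt(a^3/mu) = 5639.2169 s
lifetime = N*P = 26937.2591 * 5639.2169 = 1.5190505e+08 s = 1758.1603 days
years = 1758.1603 / 365.25 = 4.8136 years

4.8136 years


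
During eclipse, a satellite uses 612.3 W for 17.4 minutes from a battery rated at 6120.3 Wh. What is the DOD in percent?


E_used = P * t / 60 = 612.3 * 17.4 / 60 = 177.5670 Wh
DOD = E_used / E_total * 100 = 177.5670 / 6120.3 * 100
DOD = 2.9013 %

2.9013 %


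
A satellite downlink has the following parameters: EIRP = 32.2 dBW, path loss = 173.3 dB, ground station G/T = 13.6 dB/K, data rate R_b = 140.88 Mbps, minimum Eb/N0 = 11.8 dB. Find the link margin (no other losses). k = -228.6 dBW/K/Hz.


C/N0 = EIRP - FSPL + G/T - k = 32.2 - 173.3 + 13.6 - (-228.6)
C/N0 = 101.1000 dB-Hz
R_b = 140.88 Mbps = 1.4088e+08 bps -> 10*log10(R_b) = 81.4885 dB-Hz
Eb/N0 = C/N0 - 10*log10(R_b) = 101.1000 - 81.4885 = 19.6115 dB
Margin = Eb/N0 - Eb/N0_req = 19.6115 - 11.8 = 7.8115 dB (link closes)

7.8115 dB


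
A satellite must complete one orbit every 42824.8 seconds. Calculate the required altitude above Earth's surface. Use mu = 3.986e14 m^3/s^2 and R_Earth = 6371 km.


T = 42824.8 s
r = (mu*T^2/(4*pi^2))^(1/3) = (3.986e14 * 42824.8^2 / (4*pi^2))^(1/3)
r = 2.6455913e+07 m = 26455.9127 km
alt = r - R_E = 26455.9127 - 6371 = 20084.9127 km

20084.9127 km


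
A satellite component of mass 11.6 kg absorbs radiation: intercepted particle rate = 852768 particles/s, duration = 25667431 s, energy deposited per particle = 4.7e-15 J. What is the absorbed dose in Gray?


Total energy deposited = rate * time * E_per
  = 852768 * 25667431 * 4.7e-15 = 0.1028753 J
Dose = E_total / mass = 0.1028753 / 11.6
Dose = 0.008868561 Gy

0.0089 Gy


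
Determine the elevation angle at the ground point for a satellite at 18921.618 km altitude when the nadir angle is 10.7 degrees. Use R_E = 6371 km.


r = R_E + alt = 25292.6180 km
Law of sines in the satellite / Earth-center / ground-point triangle:
  sin(nadir)/R_E = sin(90 + el)/r  =>  cos(el) = (r/R_E)*sin(nadir)
cos(el) = (25292.6180 / 6371.0000) * sin(10.7 deg) = 0.7370891
el = arccos(0.7370891) = 42.5160 deg
(Earth-central angle = 90 - nadir - el = 36.7840 deg)

42.5160 degrees


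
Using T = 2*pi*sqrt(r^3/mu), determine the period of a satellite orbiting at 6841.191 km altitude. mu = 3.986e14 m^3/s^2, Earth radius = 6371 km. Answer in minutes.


r = 13212.1910 km = 1.3212191e+07 m
T = 2*pi*sqrt(r^3/mu) = 2*pi*sqrt(2.3063464e+21 / 3.986e14)
T = 15113.7936 s = 251.8966 min

251.8966 minutes


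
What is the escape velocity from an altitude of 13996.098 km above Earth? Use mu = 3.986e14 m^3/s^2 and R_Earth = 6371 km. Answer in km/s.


r = 6371.0 + 13996.098 = 20367.0980 km = 2.0367098e+07 m
v_esc = sqrt(2*mu/r) = sqrt(2*3.986e14 / 2.0367098e+07)
v_esc = 6256.3216 m/s = 6.2563 km/s

6.2563 km/s


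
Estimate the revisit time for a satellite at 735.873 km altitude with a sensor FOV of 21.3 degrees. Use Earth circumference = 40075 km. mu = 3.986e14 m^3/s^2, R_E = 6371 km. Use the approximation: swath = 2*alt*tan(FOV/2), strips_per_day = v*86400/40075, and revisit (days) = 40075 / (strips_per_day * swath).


swath = 2*735.873*tan(0.1858776) = 276.7593 km
v = sqrt(mu/r) = 7489.0955 m/s = 7.4891 km/s
strips/day = v*86400/40075 = 7.4891*86400/40075 = 16.1462
coverage/day = strips * swath = 16.1462 * 276.7593 = 4468.6036 km
revisit = 40075 / 4468.6036 = 8.9681 days

8.9681 days


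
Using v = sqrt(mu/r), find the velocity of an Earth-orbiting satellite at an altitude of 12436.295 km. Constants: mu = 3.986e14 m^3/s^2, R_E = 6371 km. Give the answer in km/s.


r = R_E + alt = 6371.0 + 12436.295 = 18807.2950 km = 1.8807295e+07 m
v = sqrt(mu/r) = sqrt(3.986e14 / 1.8807295e+07) = 4603.6837 m/s = 4.6037 km/s

4.6037 km/s


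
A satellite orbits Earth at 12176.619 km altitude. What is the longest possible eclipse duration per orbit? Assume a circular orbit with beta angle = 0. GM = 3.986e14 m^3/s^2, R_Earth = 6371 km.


r = 18547.6190 km
T = 418.9790 min
Eclipse fraction = arcsin(R_E/r)/pi = arcsin(6371.0000/18547.6190)/pi
= arcsin(0.3434942)/pi = 0.1116106
Eclipse duration = 0.1116106 * 418.9790 = 46.7625 min

46.7625 minutes


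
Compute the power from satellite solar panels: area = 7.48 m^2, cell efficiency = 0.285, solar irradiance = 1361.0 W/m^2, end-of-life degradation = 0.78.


P = area * eta * S * degradation
P = 7.48 * 0.285 * 1361.0 * 0.78
P = 2263.0762 W

2263.0762 W


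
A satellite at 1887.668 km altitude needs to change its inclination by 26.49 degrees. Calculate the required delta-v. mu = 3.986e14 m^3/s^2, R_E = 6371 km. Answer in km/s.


r = 8258.6680 km = 8.258668e+06 m
V = sqrt(mu/r) = 6947.2615 m/s
di = 26.49 deg = 0.4623377 rad
dV = 2*V*sin(di/2) = 2*6947.2615*sin(0.2311689)
dV = 3183.4498 m/s = 3.1834 km/s

3.1834 km/s


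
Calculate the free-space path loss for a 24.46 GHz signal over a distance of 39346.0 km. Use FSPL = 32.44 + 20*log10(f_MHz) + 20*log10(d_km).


f = 24.46 GHz = 24460.0000 MHz
d = 39346.0 km
FSPL = 32.44 + 20*log10(24460.0000) + 20*log10(39346.0)
FSPL = 32.44 + 87.7691 + 91.8980
FSPL = 212.1071 dB

212.1071 dB


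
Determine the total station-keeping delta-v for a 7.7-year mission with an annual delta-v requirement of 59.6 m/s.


dV = rate * years = 59.6 * 7.7
dV = 458.9200 m/s

458.9200 m/s


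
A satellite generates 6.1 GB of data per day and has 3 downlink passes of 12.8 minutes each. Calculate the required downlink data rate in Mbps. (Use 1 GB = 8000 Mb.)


total contact time = 3 * 12.8 * 60 = 2304.0000 s
data = 6.1 GB = 48800.0000 Mb
rate = 48800.0000 / 2304.0000 = 21.1806 Mbps

21.1806 Mbps


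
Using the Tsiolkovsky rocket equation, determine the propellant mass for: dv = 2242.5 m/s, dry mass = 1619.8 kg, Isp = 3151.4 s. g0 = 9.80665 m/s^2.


ve = Isp * g0 = 3151.4 * 9.80665 = 30904.676810 m/s
mass ratio = exp(dv/ve) = exp(2242.5/30904.676810) = 1.07525929
m_prop = m_dry * (mr - 1) = 1619.8 * (1.07525929 - 1)
m_prop = 121.9050 kg

121.9050 kg


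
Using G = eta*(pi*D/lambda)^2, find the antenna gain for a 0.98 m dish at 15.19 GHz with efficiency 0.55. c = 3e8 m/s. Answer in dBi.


lambda = c/f = 3e8 / 1.519e+10 = 0.01974984 m
G = eta*(pi*D/lambda)^2 = 0.55*(pi*0.98/0.01974984)^2
G = 13365.5743 (linear)
G = 10*log10(13365.5743) = 41.2599 dBi

41.2599 dBi


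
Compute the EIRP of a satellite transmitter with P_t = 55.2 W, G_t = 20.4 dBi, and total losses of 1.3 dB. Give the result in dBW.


Pt = 55.2 W = 17.4194 dBW
EIRP = Pt_dBW + Gt - losses = 17.4194 + 20.4 - 1.3 = 36.5194 dBW

36.5194 dBW


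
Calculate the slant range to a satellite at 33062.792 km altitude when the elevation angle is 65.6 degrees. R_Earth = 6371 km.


h = 33062.792 km, el = 65.6 deg
d = -R_E*sin(el) + sqrt((R_E*sin(el))^2 + 2*R_E*h + h^2)
d = -6371.0000*sin(1.1449) + sqrt((6371.0000*0.9106837)^2 + 2*6371.0000*33062.792 + 33062.792^2)
d = 33543.8997 km

33543.8997 km


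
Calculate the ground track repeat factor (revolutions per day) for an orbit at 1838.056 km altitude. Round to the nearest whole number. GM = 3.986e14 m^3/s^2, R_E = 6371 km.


r = 8.209056e+06 m
T = 2*pi*sqrt(r^3/mu) = 7402.0335 s = 123.3672 min
revs/day = 1440 / 123.3672 = 11.6725
Rounded: 12 revolutions per day

12 revolutions per day


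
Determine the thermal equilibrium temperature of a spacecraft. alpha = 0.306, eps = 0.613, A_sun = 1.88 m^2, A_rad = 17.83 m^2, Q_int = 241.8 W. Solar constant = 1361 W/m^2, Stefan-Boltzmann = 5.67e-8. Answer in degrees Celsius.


Numerator = alpha*S*A_sun + Q_int = 0.306*1361*1.88 + 241.8 = 1024.7561 W
Denominator = eps*sigma*A_rad = 0.613*5.67e-8*17.83 = 6.1971909e-07 W/K^4
T^4 = 1.6535816e+09 K^4
T = 201.6538 K = -71.4962 C

-71.4962 degrees Celsius


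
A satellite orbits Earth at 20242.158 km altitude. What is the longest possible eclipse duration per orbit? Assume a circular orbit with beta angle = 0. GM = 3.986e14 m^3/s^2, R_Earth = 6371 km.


r = 26613.1580 km
T = 720.1195 min
Eclipse fraction = arcsin(R_E/r)/pi = arcsin(6371.0000/26613.1580)/pi
= arcsin(0.2393929)/pi = 0.07694838
Eclipse duration = 0.07694838 * 720.1195 = 55.4120 min

55.4120 minutes


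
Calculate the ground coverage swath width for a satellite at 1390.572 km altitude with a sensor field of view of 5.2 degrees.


FOV = 5.2 deg = 0.09075712 rad
swath = 2 * alt * tan(FOV/2) = 2 * 1390.572 * tan(0.04537856)
swath = 2 * 1390.572 * 0.04540973
swath = 126.2910 km

126.2910 km


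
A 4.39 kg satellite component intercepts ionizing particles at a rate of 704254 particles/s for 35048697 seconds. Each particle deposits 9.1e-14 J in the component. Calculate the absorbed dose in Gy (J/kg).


Total energy deposited = rate * time * E_per
  = 704254 * 35048697 * 9.1e-14 = 2.2462 J
Dose = E_total / mass = 2.2462 / 4.39
Dose = 0.511656 Gy

0.5117 Gy


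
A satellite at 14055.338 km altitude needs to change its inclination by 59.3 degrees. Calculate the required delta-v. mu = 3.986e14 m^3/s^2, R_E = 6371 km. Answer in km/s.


r = 20426.3380 km = 2.0426338e+07 m
V = sqrt(mu/r) = 4417.4678 m/s
di = 59.3 deg = 1.0350 rad
dV = 2*V*sin(di/2) = 2*4417.4678*sin(0.5174901)
dV = 4370.6466 m/s = 4.3706 km/s

4.3706 km/s
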